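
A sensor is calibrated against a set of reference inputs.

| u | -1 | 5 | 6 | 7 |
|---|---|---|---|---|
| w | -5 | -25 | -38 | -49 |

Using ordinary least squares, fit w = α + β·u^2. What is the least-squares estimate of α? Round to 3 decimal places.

Sums needed: Σ1 = 4, Σu^2 = 111, Σu^2·u^2 = 4323.
And Σw = -117, Σu^2·w = -4399.
So XᵀX·[α, β]ᵀ = Xᵀw: [[4, 111]; [111, 4323]]·[α, β]ᵀ = [-117, -4399]ᵀ.
det = 4·4323 − 111² = 4971.
α = ((-117)·4323 − 111·(-4399))/4971 = -5834/1657; β = (4·(-4399) − 111·(-117))/4971 = -4609/4971.

α = -3.521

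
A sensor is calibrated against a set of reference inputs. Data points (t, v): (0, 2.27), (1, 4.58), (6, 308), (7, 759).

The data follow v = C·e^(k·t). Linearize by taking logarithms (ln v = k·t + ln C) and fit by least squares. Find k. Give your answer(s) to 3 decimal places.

k = 0.834

Let Y = ln v. Fitting Y = k·t + ln C by least squares:
Σt = 14.0000, Σ(t)² = 86.0000, Σln v = 14.7036, Σt·ln v = 82.3263.
Equations: 86.0000·k + 14.0000·ln C = 82.3263;  14.0000·k + 4·ln C = 14.7036.
Δ = 86.0000·4 − (14.0000)² = 148.0000; k = (82.3263·4 − 14.0000·14.7036)/148.0000 = 0.83416, ln C = (86.0000·14.7036 − 14.0000·82.3263)/148.0000 = 0.75635.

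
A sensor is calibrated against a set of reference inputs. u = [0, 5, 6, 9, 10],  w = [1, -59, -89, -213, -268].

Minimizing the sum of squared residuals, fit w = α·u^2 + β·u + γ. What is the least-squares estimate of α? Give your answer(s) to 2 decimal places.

α = -2.97

The normal equations are: 18482·α + 2070·β + 242·γ = -48732;  2070·α + 242·β + 30·γ = -5426;  242·α + 30·β + 5·γ = -628.
Solving the 3×3 system (Gaussian elimination) gives α = -140297/47208, β = 45337/15736, γ = 5623/5901.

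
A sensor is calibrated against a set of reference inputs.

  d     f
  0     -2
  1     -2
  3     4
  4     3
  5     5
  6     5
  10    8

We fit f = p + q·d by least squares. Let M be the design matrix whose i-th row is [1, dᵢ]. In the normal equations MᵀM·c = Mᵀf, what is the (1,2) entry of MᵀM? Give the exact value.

Row 1 ↔ basis 1, column 2 ↔ basis d, so (MᵀM)_{1,2} = Σᵢ d = (1)·(0) + (1)·(1) + (1)·(3) + (1)·(4) + (1)·(5) + (1)·(6) + (1)·(10) = 29.

29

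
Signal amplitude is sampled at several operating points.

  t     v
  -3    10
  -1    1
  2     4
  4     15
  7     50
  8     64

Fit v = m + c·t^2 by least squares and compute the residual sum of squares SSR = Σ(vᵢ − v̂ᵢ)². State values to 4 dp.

SSR = 2.7375

Sums needed: Σ1 = 6, Σt^2 = 143, Σt^2·t^2 = 6851.
Right-hand side: Σv = 144, Σt^2·v = 6893.
So XᵀX·[m, c]ᵀ = Xᵀv: [[6, 143]; [143, 6851]]·[m, c]ᵀ = [144, 6893]ᵀ.
Determinant 6·6851 − 143² = 20657.
m = (144·6851 − 143·6893)/20657 = 65/1589; c = (6·6893 − 143·144)/20657 = 20766/20657.
Residuals: 18831/20657, -954/20657, -183/2951, -23246/20657, 14471/20657, -7821/20657; SSR = 56548/20657.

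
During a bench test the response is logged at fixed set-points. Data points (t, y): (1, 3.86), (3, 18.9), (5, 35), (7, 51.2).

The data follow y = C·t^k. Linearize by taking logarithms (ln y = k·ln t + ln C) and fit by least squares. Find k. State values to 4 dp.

With ln yᵢ as the transformed response and ln tᵢ as the regressor:
Σln t = 4.6540, Σ(ln t)² = 7.5838, Σln y = 11.7809, Σln t·ln y = 16.6097.
Equations: 7.5838·k + 4.6540·ln C = 16.6097;  4.6540·k + 4·ln C = 11.7809.
Δ = 7.5838·4 − (4.6540)² = 8.6759; k = (16.6097·4 − 4.6540·11.7809)/8.6759 = 1.33830, ln C = (7.5838·11.7809 − 4.6540·16.6097)/8.6759 = 1.38813.

k = 1.3383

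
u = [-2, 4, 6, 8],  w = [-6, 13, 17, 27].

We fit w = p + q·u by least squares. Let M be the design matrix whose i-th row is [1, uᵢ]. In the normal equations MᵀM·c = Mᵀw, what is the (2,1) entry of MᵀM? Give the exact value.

16

Row 2 ↔ basis u, column 1 ↔ basis 1, so (MᵀM)_{2,1} = Σᵢ u = (-2)·(1) + (4)·(1) + (6)·(1) + (8)·(1) = 16.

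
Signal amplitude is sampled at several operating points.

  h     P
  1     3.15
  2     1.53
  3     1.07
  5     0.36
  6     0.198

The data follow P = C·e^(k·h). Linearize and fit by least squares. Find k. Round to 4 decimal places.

Linearized form: ln P = k·h + ln C. From the 5 transformed points,
Σh = 17.0000, Σ(h)² = 75.0000, Σln P = -1.0008, Σh·ln P = -12.6243.
Equations: 75.0000·k + 17.0000·ln C = -12.6243;  17.0000·k + 5·ln C = -1.0008.
Δ = 75.0000·5 − (17.0000)² = 86.0000; k = (-12.6243·5 − 17.0000·-1.0008)/86.0000 = -0.53613, ln C = (75.0000·-1.0008 − 17.0000·-12.6243)/86.0000 = 1.62270.

k = -0.5361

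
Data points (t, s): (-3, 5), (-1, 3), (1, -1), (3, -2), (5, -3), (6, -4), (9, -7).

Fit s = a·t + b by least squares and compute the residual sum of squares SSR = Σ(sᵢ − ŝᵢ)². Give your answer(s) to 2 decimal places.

SSR = 3.59

Entries of MᵀM: Σt·t = 162, Σt = 20, Σ1 = 7.
For Mᵀs: Σt·s = -127, Σs = -9.
So MᵀM·[a, b]ᵀ = Mᵀs: [[162, 20]; [20, 7]]·[a, b]ᵀ = [-127, -9]ᵀ.
Determinant 162·7 − 20² = 734.
a = ((-127)·7 − 20·(-9))/734 = -709/734; b = (162·(-9) − 20·(-127))/734 = 541/367.
Residuals: 461/734, 411/734, -1107/734, -423/734, 261/734, 118/367, 161/734; SSR = 2637/734.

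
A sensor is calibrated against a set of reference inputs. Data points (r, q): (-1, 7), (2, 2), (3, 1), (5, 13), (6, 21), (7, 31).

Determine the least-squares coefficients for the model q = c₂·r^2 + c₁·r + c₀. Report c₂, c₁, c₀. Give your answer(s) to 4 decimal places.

c₂ = 1.0338, c₁ = -3.2132, c₀ = 2.9162

MᵀM·[c₂, c₁, c₀]ᵀ = Mᵀq reads: 4420·c₂ + 718·c₁ + 124·c₀ = 2624;  718·c₂ + 124·c₁ + 22·c₀ = 408;  124·c₂ + 22·c₁ + 6·c₀ = 75.
(Σr^2·r^2 = 4420, Σr^2·r = 718, Σr^2 = 124, Σr·r = 124, Σr = 22, Σ1 = 6, Σr^2·q = 2624, Σr·q = 408, Σq = 75.)
Inverting the 3×3 Gram matrix, [c₂, c₁, c₀]ᵀ = [3455/3342, -26846/8355, 16243/5570]ᵀ.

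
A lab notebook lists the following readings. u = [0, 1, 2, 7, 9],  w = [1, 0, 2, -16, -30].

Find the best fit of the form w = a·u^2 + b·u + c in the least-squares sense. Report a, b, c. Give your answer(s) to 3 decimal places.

a = -0.529, b = 1.367, c = 0.487

With design matrix X, XᵀX = [[8979, 1081, 135]; [1081, 135, 19]; [135, 19, 5]] and Xᵀw = [-3206, -378, -43]ᵀ.
Row-reducing yields a = -16333/30878, b = 42209/30878, c = 7523/15439.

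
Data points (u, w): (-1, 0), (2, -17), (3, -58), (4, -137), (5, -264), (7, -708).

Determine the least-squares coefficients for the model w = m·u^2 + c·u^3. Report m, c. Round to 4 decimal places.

m = -0.6752, c = -1.9685

AᵀA·[m, c]ᵀ = Aᵀw reads: 3380·m + 21230·c = -44074;  21230·m + 138164·c = -286314.
Determinant 3380·138164 − 21230² = 16281420.
m = ((-44074)·138164 − 21230·(-286314))/16281420 = -2748479/4070355; c = (3380·(-286314) − 21230·(-44074))/16281420 = -1602515/814071.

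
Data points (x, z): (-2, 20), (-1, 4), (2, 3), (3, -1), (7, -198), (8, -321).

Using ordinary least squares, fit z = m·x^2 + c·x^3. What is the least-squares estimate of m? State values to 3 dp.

m = 2.851

Sums needed: Σx^2·x^2 = 6611, Σx^2·x^3 = 49817, Σx^3·x^3 = 380651.
For Mᵀz: Σx^2·z = -30159, Σx^3·z = -232433.
det = 6611·380651 − 49817² = 34750272.
m = ((-30159)·380651 − 49817·(-232433))/34750272 = 24765313/8687568; c = (6611·(-232433) − 49817·(-30159))/34750272 = -8545915/8687568.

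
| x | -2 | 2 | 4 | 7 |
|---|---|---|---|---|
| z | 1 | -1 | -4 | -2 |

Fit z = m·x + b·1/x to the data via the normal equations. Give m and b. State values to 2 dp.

m = -0.40, b = -1.16

Normal-equation sums: Σx·x = 73, Σx·1/x = 4, Σ1/x·1/x = 457/784.
For Mᵀz: Σx·z = -34, Σ1/x·z = -16/7.
Normal equations: [[73, 4]; [4, 457/784]]·[m, b]ᵀ = [-34, -16/7]ᵀ.
Eliminating b: (457/784)·(row 1) − 4·(row 2) gives (20817/784)·m = (457/784)·(-34) − 4·(-16/7) = -4185/392, so m = -310/771.
Then b = ((-16/7) − 4·(-310/771))/(457/784) = -896/771.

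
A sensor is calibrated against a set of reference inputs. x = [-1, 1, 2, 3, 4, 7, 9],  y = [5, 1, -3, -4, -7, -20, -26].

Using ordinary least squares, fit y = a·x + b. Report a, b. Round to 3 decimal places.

a = -3.223, b = 3.797

The normal system AᵀA·[a, b]ᵀ = Aᵀy is [[161, 25]; [25, 7]]·[a, b]ᵀ = [-424, -54]ᵀ.
Eliminating b: 7·(row 1) − 25·(row 2) gives 502·a = 7·(-424) − 25·(-54) = -1618, so a = -809/251.
Then b = ((-54) − 25·(-809/251))/7 = 953/251.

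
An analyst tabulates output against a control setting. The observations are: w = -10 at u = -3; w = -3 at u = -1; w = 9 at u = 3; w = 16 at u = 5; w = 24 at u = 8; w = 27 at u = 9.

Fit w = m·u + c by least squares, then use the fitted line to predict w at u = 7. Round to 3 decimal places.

ŵ = 21.242

The normal system XᵀX·[m, c]ᵀ = Xᵀw is [[189, 21]; [21, 6]]·[m, c]ᵀ = [575, 63]ᵀ.
Δ = 189·6 − 21² = 693.
m = (575·6 − 21·63)/693 = 709/231; c = (189·63 − 21·575)/693 = -8/33.
At u = 7: ŵ = (709/231)·(7) + (-8/33)·(1) = 701/33.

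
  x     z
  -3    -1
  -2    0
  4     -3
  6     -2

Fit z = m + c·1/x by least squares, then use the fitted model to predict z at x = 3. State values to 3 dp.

ẑ = -2.974

Forming AᵀA = [[4, -5/12]; [-5/12, 65/144]] and Aᵀz = [-6, -3/4]ᵀ gives AᵀA·[m, c]ᵀ = Aᵀz.
Δ = 4·(65/144) − (-5/12)² = 235/144.
m = ((-6)·(65/144) − (-5/12)·(-3/4))/(235/144) = -87/47; c = (4·(-3/4) − (-5/12)·(-6))/(235/144) = -792/235.
At x = 3: ẑ = (-87/47)·(1) + (-792/235)·(1/3) = -699/235.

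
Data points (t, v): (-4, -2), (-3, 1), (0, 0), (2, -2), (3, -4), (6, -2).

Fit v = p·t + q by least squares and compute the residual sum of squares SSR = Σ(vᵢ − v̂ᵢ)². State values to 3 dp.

Entries of MᵀM: Σt·t = 74, Σt = 4, Σ1 = 6.
Moment sums: Σt·v = -23, Σv = -9.
MᵀM·[p, q]ᵀ = Mᵀv becomes [[74, 4]; [4, 6]]·[p, q]ᵀ = [-23, -9]ᵀ.
Δ = 74·6 − 4² = 428.
p = ((-23)·6 − 4·(-9))/428 = -51/214; q = (74·(-9) − 4·(-23))/428 = -287/214.
Residuals: -345/214, 174/107, 287/214, -39/214, -208/107, 165/214; SSR = 1225/107.

SSR = 11.449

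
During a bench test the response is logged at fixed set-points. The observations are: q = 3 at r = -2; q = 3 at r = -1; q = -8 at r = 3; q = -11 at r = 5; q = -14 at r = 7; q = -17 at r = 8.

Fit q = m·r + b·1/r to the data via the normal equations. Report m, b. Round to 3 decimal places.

MᵀM·[m, b]ᵀ = Mᵀq reads: 152·m + 6·b = -322;  6·m + (1014049/705600)·b = -1619/120.
Δ = 152·(1014049/705600) − 6² = 16091731/88200.
m = ((-322)·(1014049/705600) − 6·(-1619/120))/(16091731/88200) = -134702729/64366924; b = (152·(-1619/120) − 6·(-322))/(16091731/88200) = -10472280/16091731.

m = -2.093, b = -0.651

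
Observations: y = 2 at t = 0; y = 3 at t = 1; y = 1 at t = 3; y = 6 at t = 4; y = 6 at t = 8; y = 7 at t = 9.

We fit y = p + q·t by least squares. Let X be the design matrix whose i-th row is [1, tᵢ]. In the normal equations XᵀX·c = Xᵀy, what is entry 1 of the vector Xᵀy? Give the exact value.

25

Entry 1 ↔ basis 1, so (Xᵀy)_{1} = Σᵢ yᵢ = (1)·(2) + (1)·(3) + (1)·(1) + (1)·(6) + (1)·(6) + (1)·(7) = 25.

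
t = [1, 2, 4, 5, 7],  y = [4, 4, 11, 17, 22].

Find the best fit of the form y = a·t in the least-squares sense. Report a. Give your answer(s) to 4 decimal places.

From the data, Σt·t = 95.
And Σt·y = 295.
AᵀA·[a]ᵀ = Aᵀy becomes [[95]]·[a]ᵀ = [295]ᵀ.
Hence a = 295 / 95 ≈ 3.10526.

a = 3.1053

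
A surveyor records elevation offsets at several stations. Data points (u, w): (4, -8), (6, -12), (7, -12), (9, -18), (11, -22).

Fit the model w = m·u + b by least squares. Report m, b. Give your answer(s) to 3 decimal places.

m = -2.027, b = 0.603

From the data, Σu·u = 303, Σu = 37, Σ1 = 5.
Moment sums: Σu·w = -592, Σw = -72.
MᵀM·[m, b]ᵀ = Mᵀw becomes [[303, 37]; [37, 5]]·[m, b]ᵀ = [-592, -72]ᵀ.
Eliminating b: 5·(row 1) − 37·(row 2) gives 146·m = 5·(-592) − 37·(-72) = -296, so m = -148/73.
Then b = ((-72) − 37·(-148/73))/5 = 44/73.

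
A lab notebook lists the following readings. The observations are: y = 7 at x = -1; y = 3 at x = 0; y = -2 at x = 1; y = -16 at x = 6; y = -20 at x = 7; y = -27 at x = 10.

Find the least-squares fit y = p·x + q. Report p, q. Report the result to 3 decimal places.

p = -3.078, q = 2.631

Entries of MᵀM: Σx·x = 187, Σx = 23, Σ1 = 6.
Moment sums: Σx·y = -515, Σy = -55.
So MᵀM·[p, q]ᵀ = Mᵀy: [[187, 23]; [23, 6]]·[p, q]ᵀ = [-515, -55]ᵀ.
Determinant 187·6 − 23² = 593.
p = ((-515)·6 − 23·(-55))/593 = -1825/593; q = (187·(-55) − 23·(-515))/593 = 1560/593.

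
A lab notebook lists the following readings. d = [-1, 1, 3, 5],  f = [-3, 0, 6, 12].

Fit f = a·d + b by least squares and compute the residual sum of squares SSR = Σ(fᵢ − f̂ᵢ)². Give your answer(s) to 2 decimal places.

The normal system AᵀA·[a, b]ᵀ = Aᵀf is [[36, 8]; [8, 4]]·[a, b]ᵀ = [81, 15]ᵀ.
det = 36·4 − 8² = 80.
a = (81·4 − 8·15)/80 = 51/20; b = (36·15 − 8·81)/80 = -27/20.
Residuals: 9/10, -6/5, -3/10, 3/5; SSR = 27/10.

SSR = 2.70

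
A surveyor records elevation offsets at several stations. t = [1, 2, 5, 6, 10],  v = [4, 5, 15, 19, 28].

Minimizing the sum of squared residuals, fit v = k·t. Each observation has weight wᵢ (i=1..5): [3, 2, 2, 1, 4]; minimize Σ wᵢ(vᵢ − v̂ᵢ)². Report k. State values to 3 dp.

Compute the Gram sums: Σwᵢ·t·t = 497.
Right-hand side: Σwᵢ·t·v = 1416.
So MᵀWM·[k]ᵀ = MᵀWv: [[497]]·[k]ᵀ = [1416]ᵀ.
Hence k = 1416 / 497 ≈ 2.84909.

k = 2.849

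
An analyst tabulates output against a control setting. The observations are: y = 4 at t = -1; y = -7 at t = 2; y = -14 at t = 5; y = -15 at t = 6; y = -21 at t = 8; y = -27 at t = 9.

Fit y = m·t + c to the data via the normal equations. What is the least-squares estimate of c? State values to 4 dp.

c = 0.4729

Entries of MᵀM: Σt·t = 211, Σt = 29, Σ1 = 6.
Right-hand side: Σt·y = -589, Σy = -80.
Determinant 211·6 − 29² = 425.
m = ((-589)·6 − 29·(-80))/425 = -1214/425; c = (211·(-80) − 29·(-589))/425 = 201/425.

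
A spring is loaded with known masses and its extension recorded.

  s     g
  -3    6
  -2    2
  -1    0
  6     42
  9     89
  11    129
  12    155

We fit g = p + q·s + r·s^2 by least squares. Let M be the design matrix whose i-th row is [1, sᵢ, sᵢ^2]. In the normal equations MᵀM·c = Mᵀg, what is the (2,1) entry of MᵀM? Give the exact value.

Row 2 ↔ basis s, column 1 ↔ basis 1, so (MᵀM)_{2,1} = Σᵢ s = (-3)·(1) + (-2)·(1) + (-1)·(1) + (6)·(1) + (9)·(1) + (11)·(1) + (12)·(1) = 32.

32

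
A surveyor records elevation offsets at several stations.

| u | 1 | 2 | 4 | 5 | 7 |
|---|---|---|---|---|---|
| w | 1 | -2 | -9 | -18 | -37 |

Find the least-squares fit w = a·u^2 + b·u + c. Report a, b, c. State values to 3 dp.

From the data, Σu^2·u^2 = 3299, Σu^2·u = 541, Σu^2 = 95, Σu·u = 95, Σu = 19, Σ1 = 5.
Right-hand side: Σu^2·w = -2414, Σu·w = -388, Σw = -65.
Solving the 3×3 system (Gaussian elimination) gives a = -139/154, b = 145/154, c = 4/7.

a = -0.903, b = 0.942, c = 0.571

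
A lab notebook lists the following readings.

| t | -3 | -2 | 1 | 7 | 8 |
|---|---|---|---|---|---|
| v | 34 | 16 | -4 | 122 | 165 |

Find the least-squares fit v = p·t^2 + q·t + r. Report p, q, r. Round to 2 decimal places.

Compute the Gram sums: Σt^2·t^2 = 6595, Σt^2·t = 821, Σt^2 = 127, Σt·t = 127, Σt = 11, Σ1 = 5.
And Σt^2·v = 16904, Σt·v = 2036, Σv = 333.
Normal equations: [[6595, 821, 127]; [821, 127, 11]; [127, 11, 5]]·[p, q, r]ᵀ = [16904, 2036, 333]ᵀ.
Inverting the 3×3 Gram matrix, [p, q, r]ᵀ = [405767/132558, -457075/132558, -78759/22093]ᵀ.

p = 3.06, q = -3.45, r = -3.56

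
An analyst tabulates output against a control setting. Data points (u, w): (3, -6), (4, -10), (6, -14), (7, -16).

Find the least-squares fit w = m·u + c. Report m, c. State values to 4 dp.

Setting ∂/∂m … = 0 gives: 110·m + 20·c = -254;  20·m + 4·c = -46.
det = 110·4 − 20² = 40.
m = ((-254)·4 − 20·(-46))/40 = -12/5; c = (110·(-46) − 20·(-254))/40 = 1/2.

m = -2.4000, c = 0.5000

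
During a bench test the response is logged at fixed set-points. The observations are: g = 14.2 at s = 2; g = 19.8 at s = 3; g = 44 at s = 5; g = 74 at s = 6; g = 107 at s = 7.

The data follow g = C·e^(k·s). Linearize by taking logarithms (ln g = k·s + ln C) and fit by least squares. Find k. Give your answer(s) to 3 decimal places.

k = 0.412

Linearized form: ln g = k·s + ln C. From the 5 transformed points,
XᵀX = [[123.0000, 23.0000]; [23.0000, 5]], rhs = [91.7187, 18.4000]ᵀ  (here Σs = 23.0000, Σ(s)² = 123.0000, Σln g = 18.4000, Σs·ln g = 91.7187).
Δ = 123.0000·5 − (23.0000)² = 86.0000; k = (91.7187·5 − 23.0000·18.4000)/86.0000 = 0.41155, ln C = (123.0000·18.4000 − 23.0000·91.7187)/86.0000 = 1.78688.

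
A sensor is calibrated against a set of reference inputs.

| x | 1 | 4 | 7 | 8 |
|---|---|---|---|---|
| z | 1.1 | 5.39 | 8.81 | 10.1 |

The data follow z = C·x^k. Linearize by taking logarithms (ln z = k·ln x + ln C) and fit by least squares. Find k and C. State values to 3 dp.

With ln zᵢ as the transformed response and ln xᵢ as the regressor:
Σln x = 5.4116, Σ(ln x)² = 10.0325, Σln z = 6.2683, Σln x·ln z = 11.3781.
Equations: 10.0325·k + 5.4116·ln C = 11.3781;  5.4116·k + 4·ln C = 6.2683.
Slope k = (n·Σln x·ln z − Σln x·Σln z)/(n·Σ(ln x)² − (Σln x)²) = (4·11.3781 − 5.4116·6.2683)/10.8439 = 1.06888; ln C = (Σln z − k·Σln x)/n = 0.12097, so C = exp(0.12097) = 1.12859.

k = 1.069, C = 1.129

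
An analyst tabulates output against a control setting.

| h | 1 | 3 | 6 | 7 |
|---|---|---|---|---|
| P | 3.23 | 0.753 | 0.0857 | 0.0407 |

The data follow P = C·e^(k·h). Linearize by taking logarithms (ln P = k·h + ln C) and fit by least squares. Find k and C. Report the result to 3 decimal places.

Taking logs, ln P = k·h + ln C, so regress ln P on h.
XᵀX = [[95.0000, 17.0000]; [17.0000, 4]], rhs = [-36.8307, -4.7696]ᵀ  (here Σh = 17.0000, Σ(h)² = 95.0000, Σln P = -4.7696, Σh·ln P = -36.8307).
Slope k = (n·Σh·ln P − Σh·Σln P)/(n·Σ(h)² − (Σh)²) = (4·-36.8307 − 17.0000·-4.7696)/91.0000 = -0.72790; ln C = (Σln P − k·Σh)/n = 1.90117, so C = exp(1.90117) = 6.69370.

k = -0.728, C = 6.694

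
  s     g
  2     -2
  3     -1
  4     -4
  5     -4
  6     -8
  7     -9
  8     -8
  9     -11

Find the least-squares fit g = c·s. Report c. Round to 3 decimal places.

c = -1.116

Entries of MᵀM: Σs·s = 284.
Right-hand side: Σs·g = -317.
Normal equations: [[284]]·[c]ᵀ = [-317]ᵀ.
c = (-317)/284 = -1.1162.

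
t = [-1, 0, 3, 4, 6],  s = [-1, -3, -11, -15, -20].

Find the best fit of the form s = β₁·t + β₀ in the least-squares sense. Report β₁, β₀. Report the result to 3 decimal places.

Forming AᵀA = [[62, 12]; [12, 5]] and Aᵀs = [-212, -50]ᵀ gives AᵀA·[β₁, β₀]ᵀ = Aᵀs.
Eliminating β₀: 5·(row 1) − 12·(row 2) gives 166·β₁ = 5·(-212) − 12·(-50) = -460, so β₁ = -230/83.
Then β₀ = ((-50) − 12·(-230/83))/5 = -278/83.

β₁ = -2.771, β₀ = -3.349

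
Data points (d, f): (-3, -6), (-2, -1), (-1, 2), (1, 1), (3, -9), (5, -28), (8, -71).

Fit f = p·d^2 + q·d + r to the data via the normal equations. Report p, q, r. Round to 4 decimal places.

From the data, Σd^2·d^2 = 4901, Σd^2·d = 629, Σd^2 = 113, Σd·d = 113, Σd = 11, Σ1 = 7.
Right-hand side: Σd^2·f = -5380, Σd·f = -716, Σf = -112.
Solving the 3×3 system (Gaussian elimination) gives p = -34342/31749, q = -17150/31749, r = 24448/10583.

p = -1.0817, q = -0.5402, r = 2.3101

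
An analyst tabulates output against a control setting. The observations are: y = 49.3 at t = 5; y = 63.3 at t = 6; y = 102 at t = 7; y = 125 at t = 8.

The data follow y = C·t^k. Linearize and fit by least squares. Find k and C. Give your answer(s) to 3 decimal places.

Let Y = ln y. Fitting Y = k·ln t + ln C by least squares:
Σln t = 7.4265, Σ(ln t)² = 13.9113, Σln y = 17.4991, Σln t·ln y = 32.7455.
Equations: 13.9113·k + 7.4265·ln C = 32.7455;  7.4265·k + 4·ln C = 17.4991.
Slope k = (n·Σln t·ln y − Σln t·Σln y)/(n·Σ(ln t)² − (Σln t)²) = (4·32.7455 − 7.4265·17.4991)/0.4917 = 2.08239; ln C = (Σln y − k·Σln t)/n = 0.50854, so C = exp(0.50854) = 1.66286.

k = 2.082, C = 1.663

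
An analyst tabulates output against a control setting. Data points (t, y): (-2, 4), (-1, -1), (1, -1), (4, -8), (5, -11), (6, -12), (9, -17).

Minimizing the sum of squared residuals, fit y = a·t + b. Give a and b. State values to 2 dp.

a = -1.85, b = -0.76

Normal-equation sums: Σt·t = 164, Σt = 22, Σ1 = 7.
And Σt·y = -320, Σy = -46.
det = 164·7 − 22² = 664.
a = ((-320)·7 − 22·(-46))/664 = -307/166; b = (164·(-46) − 22·(-320))/664 = -63/83.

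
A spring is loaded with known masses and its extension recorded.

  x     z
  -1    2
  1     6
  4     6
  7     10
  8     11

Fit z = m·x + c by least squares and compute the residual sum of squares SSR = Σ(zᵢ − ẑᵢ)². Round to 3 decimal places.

Compute the Gram sums: Σx·x = 131, Σx = 19, Σ1 = 5.
Moment sums: Σx·z = 186, Σz = 35.
Normal equations: [[131, 19]; [19, 5]]·[m, c]ᵀ = [186, 35]ᵀ.
det = 131·5 − 19² = 294.
m = (186·5 − 19·35)/294 = 265/294; c = (131·35 − 19·186)/294 = 1051/294.
Residuals: -33/49, 32/21, -347/294, 17/147, 3/14; SSR = 1243/294.

SSR = 4.228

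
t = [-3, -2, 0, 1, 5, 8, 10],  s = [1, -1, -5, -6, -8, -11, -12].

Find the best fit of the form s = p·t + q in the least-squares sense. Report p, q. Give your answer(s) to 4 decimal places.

Normal-equation sums: Σt·t = 203, Σt = 19, Σ1 = 7.
For Xᵀs: Σt·s = -255, Σs = -42.
XᵀX·[p, q]ᵀ = Xᵀs becomes [[203, 19]; [19, 7]]·[p, q]ᵀ = [-255, -42]ᵀ.
Determinant 203·7 − 19² = 1060.
p = ((-255)·7 − 19·(-42))/1060 = -987/1060; q = (203·(-42) − 19·(-255))/1060 = -3681/1060.

p = -0.9311, q = -3.4726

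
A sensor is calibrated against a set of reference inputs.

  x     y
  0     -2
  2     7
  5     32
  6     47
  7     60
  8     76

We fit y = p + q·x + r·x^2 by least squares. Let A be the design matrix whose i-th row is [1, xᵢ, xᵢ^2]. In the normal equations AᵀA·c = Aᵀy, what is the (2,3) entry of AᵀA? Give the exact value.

Row 2 ↔ basis x, column 3 ↔ basis x^2, so (AᵀA)_{2,3} = Σᵢ (x)·(x^2) = (0)·(0) + (2)·(4) + (5)·(25) + (6)·(36) + (7)·(49) + (8)·(64) = 1204.

1204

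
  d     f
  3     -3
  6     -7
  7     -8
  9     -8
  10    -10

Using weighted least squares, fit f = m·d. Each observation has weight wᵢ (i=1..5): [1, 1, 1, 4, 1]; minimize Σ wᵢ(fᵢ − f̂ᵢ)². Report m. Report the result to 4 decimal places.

m = -0.9556

From the data, Σwᵢ·d·d = 518.
For MᵀWf: Σwᵢ·d·f = -495.
Normal equations: [[518]]·[m]ᵀ = [-495]ᵀ.
Hence m = -495 / 518 ≈ -0.955598.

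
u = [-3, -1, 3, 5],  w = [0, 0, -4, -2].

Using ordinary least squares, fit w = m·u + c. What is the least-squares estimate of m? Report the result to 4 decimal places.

The normal system XᵀX·[m, c]ᵀ = Xᵀw is [[44, 4]; [4, 4]]·[m, c]ᵀ = [-22, -6]ᵀ.
Eliminating c: 4·(row 1) − 4·(row 2) gives 160·m = 4·(-22) − 4·(-6) = -64, so m = -2/5.
Then c = ((-6) − 4·(-2/5))/4 = -11/10.

m = -0.4000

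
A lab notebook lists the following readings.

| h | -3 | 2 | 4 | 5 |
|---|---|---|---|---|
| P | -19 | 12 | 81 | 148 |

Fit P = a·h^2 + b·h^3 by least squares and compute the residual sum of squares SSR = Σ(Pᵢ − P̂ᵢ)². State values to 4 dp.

SSR = 4.0665

Forming XᵀX = [[978, 3938]; [3938, 20514]] and XᵀP = [4873, 24293]ᵀ gives XᵀX·[a, b]ᵀ = XᵀP.
Eliminating b: 20514·(row 1) − 3938·(row 2) gives 4554848·a = 20514·4873 − 3938·24293 = 4298888, so a = 537361/569356.
Then b = (24293 − 3938·(537361/569356))/20514 = 571085/569356.
Residuals: -117359/284678, 28537/142339, 242655/142339, -277481/284678; SSR = 1157631/284678.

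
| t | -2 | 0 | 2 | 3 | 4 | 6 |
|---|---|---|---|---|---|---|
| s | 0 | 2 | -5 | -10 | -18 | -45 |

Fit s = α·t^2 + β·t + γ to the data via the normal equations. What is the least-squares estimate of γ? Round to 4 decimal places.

Normal-equation sums: Σt^2·t^2 = 1665, Σt^2·t = 307, Σt^2 = 69, Σt·t = 69, Σt = 13, Σ1 = 6.
For Mᵀs: Σt^2·s = -2018, Σt·s = -382, Σs = -76.
So MᵀM·[α, β, γ]ᵀ = Mᵀs: [[1665, 307, 69]; [307, 69, 13]; [69, 13, 6]]·[α, β, γ]ᵀ = [-2018, -382, -76]ᵀ.
Solving the 3×3 system (Gaussian elimination) gives α = -535/462, β = -659/770, γ = 263/105.

γ = 2.5048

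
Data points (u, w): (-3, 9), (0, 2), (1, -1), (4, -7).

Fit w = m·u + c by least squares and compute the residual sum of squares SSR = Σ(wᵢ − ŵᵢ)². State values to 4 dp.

Compute the Gram sums: Σu·u = 26, Σu = 2, Σ1 = 4.
And Σu·w = -56, Σw = 3.
AᵀA·[m, c]ᵀ = Aᵀw becomes [[26, 2]; [2, 4]]·[m, c]ᵀ = [-56, 3]ᵀ.
Δ = 26·4 − 2² = 100.
m = ((-56)·4 − 2·3)/100 = -23/10; c = (26·3 − 2·(-56))/100 = 19/10.
Residuals: 1/5, 1/10, -3/5, 3/10; SSR = 1/2.

SSR = 0.5000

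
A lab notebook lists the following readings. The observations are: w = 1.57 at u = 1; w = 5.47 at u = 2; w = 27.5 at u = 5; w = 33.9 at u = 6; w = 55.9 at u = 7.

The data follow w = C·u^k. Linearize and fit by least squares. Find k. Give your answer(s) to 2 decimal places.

k = 1.78

Let Y = ln w. Fitting Y = k·ln u + ln C by least squares:
Sums: Σln u = 6.0403, Σ(ln u)² = 10.0677, Σln w = 13.0115, Σln u·ln w = 20.6544.
Normal system: [[10.0677, 6.0403]; [6.0403, 5]]·[k, ln C]ᵀ = [20.6544, 13.0115]ᵀ.
Δ = 10.0677·5 − (6.0403)² = 13.8539; k = (20.6544·5 − 6.0403·13.0115)/13.8539 = 1.78140, ln C = (10.0677·13.0115 − 6.0403·20.6544)/13.8539 = 0.45028.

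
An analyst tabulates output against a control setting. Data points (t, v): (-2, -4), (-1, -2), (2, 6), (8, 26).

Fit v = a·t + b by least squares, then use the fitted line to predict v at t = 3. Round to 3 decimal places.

From the data, Σt·t = 73, Σt = 7, Σ1 = 4.
For Xᵀv: Σt·v = 230, Σv = 26.
Determinant 73·4 − 7² = 243.
a = (230·4 − 7·26)/243 = 82/27; b = (73·26 − 7·230)/243 = 32/27.
At t = 3: v̂ = (82/27)·(3) + (32/27)·(1) = 278/27.

v̂ = 10.296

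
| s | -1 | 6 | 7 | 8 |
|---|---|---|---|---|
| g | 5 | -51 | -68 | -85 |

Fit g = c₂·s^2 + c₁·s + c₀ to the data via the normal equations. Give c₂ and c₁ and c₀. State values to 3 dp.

c₂ = -0.989, c₁ = -3.109, c₀ = 2.891

Normal-equation sums: Σs^2·s^2 = 7794, Σs^2·s = 1070, Σs^2 = 150, Σs·s = 150, Σs = 20, Σ1 = 4.
Moment sums: Σs^2·g = -10603, Σs·g = -1467, Σg = -199.
MᵀM·[c₂, c₁, c₀]ᵀ = Mᵀg becomes [[7794, 1070, 150]; [1070, 150, 20]; [150, 20, 4]]·[c₂, c₁, c₀]ᵀ = [-10603, -1467, -199]ᵀ.
Row-reducing yields c₂ = -1197/1210, c₁ = -9404/3025, c₀ = 159/55.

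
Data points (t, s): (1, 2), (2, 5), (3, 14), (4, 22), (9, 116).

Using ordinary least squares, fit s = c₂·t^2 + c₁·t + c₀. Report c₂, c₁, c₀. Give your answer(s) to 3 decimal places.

From the data, Σt^2·t^2 = 6915, Σt^2·t = 829, Σt^2 = 111, Σt·t = 111, Σt = 19, Σ1 = 5.
For Mᵀs: Σt^2·s = 9896, Σt·s = 1186, Σs = 159.
So MᵀM·[c₂, c₁, c₀]ᵀ = Mᵀs: [[6915, 829, 111]; [829, 111, 19]; [111, 19, 5]]·[c₂, c₁, c₀]ᵀ = [9896, 1186, 159]ᵀ.
Row-reducing yields c₂ = 25249/17198, c₁ = -7103/17198, c₀ = 6680/8599.

c₂ = 1.468, c₁ = -0.413, c₀ = 0.777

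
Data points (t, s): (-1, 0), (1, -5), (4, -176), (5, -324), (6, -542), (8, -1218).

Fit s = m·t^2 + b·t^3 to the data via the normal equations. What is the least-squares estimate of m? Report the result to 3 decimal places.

m = -2.963

XᵀX·[m, b]ᵀ = Xᵀs reads: 6275·m + 44693·b = -108385;  44693·m + 328523·b = -792457.
Eliminating b: 328523·(row 1) − 44693·(row 2) gives 64017576·m = 328523·(-108385) − 44693·(-792457) = -189684654, so m = -31614109/10669596.
Then b = ((-792457) − 44693·(-31614109/10669596))/328523 = -21436145/10669596.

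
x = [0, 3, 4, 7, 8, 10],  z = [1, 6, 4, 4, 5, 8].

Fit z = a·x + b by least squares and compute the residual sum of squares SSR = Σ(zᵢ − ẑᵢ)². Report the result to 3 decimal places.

Entries of AᵀA: Σx·x = 238, Σx = 32, Σ1 = 6.
And Σx·z = 182, Σz = 28.
Eliminating b: 6·(row 1) − 32·(row 2) gives 404·a = 6·182 − 32·28 = 196, so a = 49/101.
Then b = (28 − 32·(49/101))/6 = 210/101.
Residuals: -109/101, 249/101, -2/101, -149/101, -97/101, 108/101; SSR = 1160/101.

SSR = 11.485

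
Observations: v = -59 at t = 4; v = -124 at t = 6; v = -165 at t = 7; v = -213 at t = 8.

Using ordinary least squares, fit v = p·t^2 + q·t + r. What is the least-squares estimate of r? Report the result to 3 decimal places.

r = -2.636

Sums needed: Σt^2·t^2 = 8049, Σt^2·t = 1135, Σt^2 = 165, Σt·t = 165, Σt = 25, Σ1 = 4.
For Mᵀv: Σt^2·v = -27125, Σt·v = -3839, Σv = -561.
So MᵀM·[p, q, r]ᵀ = Mᵀv: [[8049, 1135, 165]; [1135, 165, 25]; [165, 25, 4]]·[p, q, r]ᵀ = [-27125, -3839, -561]ᵀ.
Row-reducing yields p = -67/22, q = -211/110, r = -29/11.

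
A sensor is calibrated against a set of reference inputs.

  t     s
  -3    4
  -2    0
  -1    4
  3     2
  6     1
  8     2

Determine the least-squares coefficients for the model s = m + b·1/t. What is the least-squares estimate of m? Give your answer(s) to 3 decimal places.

m = 1.908

Sums needed: Σ1 = 6, Σ1/t = -29/24, Σ1/t·1/t = 97/64.
Moment sums: Σs = 13, Σ1/t·s = -17/4.
Normal equations: [[6, -29/24]; [-29/24, 97/64]]·[m, b]ᵀ = [13, -17/4]ᵀ.
Determinant 6·(97/64) − (-29/24)² = 4397/576.
m = (13·(97/64) − (-29/24)·(-17/4))/(4397/576) = 8391/4397; b = (6·(-17/4) − (-29/24)·13)/(4397/576) = -5640/4397.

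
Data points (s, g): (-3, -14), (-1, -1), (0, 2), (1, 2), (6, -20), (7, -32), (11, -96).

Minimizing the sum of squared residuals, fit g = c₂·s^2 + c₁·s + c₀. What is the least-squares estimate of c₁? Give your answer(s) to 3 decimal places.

From the data, Σs^2·s^2 = 18421, Σs^2·s = 1863, Σs^2 = 217, Σs·s = 217, Σs = 21, Σ1 = 7.
Moment sums: Σs^2·g = -14029, Σs·g = -1355, Σg = -159.
So XᵀX·[c₂, c₁, c₀]ᵀ = Xᵀg: [[18421, 1863, 217]; [1863, 217, 21]; [217, 21, 7]]·[c₂, c₁, c₀]ᵀ = [-14029, -1355, -159]ᵀ.
Row-reducing yields c₂ = -84316/82983, c₁ = 63489/27661, c₀ = 1102468/580881.

c₁ = 2.295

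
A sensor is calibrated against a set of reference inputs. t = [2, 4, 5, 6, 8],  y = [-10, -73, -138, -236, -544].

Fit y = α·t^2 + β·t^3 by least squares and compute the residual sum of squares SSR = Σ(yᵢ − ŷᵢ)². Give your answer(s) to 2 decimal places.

SSR = 1.32

Entries of XᵀX: Σt^2·t^2 = 6289, Σt^2·t^3 = 44725, Σt^3·t^3 = 328585.
Moment sums: Σt^2·y = -47970, Σt^3·y = -351506.
Normal equations: [[6289, 44725]; [44725, 328585]]·[α, β]ᵀ = [-47970, -351506]ᵀ.
Determinant 6289·328585 − 44725² = 66145440.
α = ((-47970)·328585 − 44725·(-351506))/66145440 = -1027915/1653636; β = (6289·(-351506) − 44725·(-47970))/66145440 = -8145373/8268180.
Residuals: 759871/2067045, -3339/689015, 282608/413409, -572101/689015, 368464/2067045; SSR = 2736103/2067045.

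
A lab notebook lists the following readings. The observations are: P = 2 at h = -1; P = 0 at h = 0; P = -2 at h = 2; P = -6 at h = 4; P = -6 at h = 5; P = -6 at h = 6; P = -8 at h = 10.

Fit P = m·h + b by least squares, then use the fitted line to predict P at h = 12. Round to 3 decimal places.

With design matrix X, XᵀX = [[182, 26]; [26, 7]] and XᵀP = [-176, -26]ᵀ.
Δ = 182·7 − 26² = 598.
m = ((-176)·7 − 26·(-26))/598 = -278/299; b = (182·(-26) − 26·(-176))/598 = -6/23.
At h = 12: P̂ = (-278/299)·(12) + (-6/23)·(1) = -3414/299.

P̂ = -11.418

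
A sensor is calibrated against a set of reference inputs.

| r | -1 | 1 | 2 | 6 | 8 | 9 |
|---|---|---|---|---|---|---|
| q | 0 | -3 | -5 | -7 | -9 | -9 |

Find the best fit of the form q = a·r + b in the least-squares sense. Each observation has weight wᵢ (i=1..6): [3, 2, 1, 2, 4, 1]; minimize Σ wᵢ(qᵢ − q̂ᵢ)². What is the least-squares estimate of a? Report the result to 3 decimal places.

a = -0.920

Sums needed: Σwᵢ·r·r = 418, Σwᵢ·r = 54, Σwᵢ·1 = 13.
For XᵀWq: Σwᵢ·r·q = -469, Σwᵢ·q = -70.
det = 418·13 − 54² = 2518.
a = ((-469)·13 − 54·(-70))/2518 = -2317/2518; b = (418·(-70) − 54·(-469))/2518 = -1967/1259.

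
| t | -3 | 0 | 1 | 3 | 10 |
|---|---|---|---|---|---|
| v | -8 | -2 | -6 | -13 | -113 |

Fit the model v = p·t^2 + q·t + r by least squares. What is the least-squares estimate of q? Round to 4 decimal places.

The normal equations are: 10163·p + 1001·q + 119·r = -11495;  1001·p + 119·q + 11·r = -1151;  119·p + 11·q + 5·r = -142.
Inverting the 3×3 Gram matrix, [p, q, r]ᵀ = [-41513/41262, -13769/13754, -46478/20631]ᵀ.

q = -1.0011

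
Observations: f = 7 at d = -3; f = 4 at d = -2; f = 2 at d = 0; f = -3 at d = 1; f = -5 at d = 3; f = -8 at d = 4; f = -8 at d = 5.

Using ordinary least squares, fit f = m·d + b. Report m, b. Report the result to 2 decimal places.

m = -1.94, b = 0.65

XᵀX·[m, b]ᵀ = Xᵀf reads: 64·m + 8·b = -119;  8·m + 7·b = -11.
(Σd·d = 64, Σd = 8, Σ1 = 7, Σd·f = -119, Σf = -11.)
det = 64·7 − 8² = 384.
m = ((-119)·7 − 8·(-11))/384 = -745/384; b = (64·(-11) − 8·(-119))/384 = 31/48.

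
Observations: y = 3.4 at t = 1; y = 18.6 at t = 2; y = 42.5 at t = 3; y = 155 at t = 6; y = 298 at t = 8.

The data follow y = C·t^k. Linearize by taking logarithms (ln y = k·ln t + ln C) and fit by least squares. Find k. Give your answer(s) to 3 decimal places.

k = 2.108

With ln yᵢ as the transformed response and ln tᵢ as the regressor:
XᵀX = [[9.2219, 5.6630]; [5.6630, 5]], rhs = [27.0288, 18.6370]ᵀ  (here Σln t = 5.6630, Σ(ln t)² = 9.2219, Σln y = 18.6370, Σln t·ln y = 27.0288).
Solving (det = 14.0403): k = 2.10848, ln C = 1.33934.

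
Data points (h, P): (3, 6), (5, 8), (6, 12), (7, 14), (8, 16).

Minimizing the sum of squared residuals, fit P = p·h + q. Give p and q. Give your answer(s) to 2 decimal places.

p = 2.11, q = -1.03

Normal-equation sums: Σh·h = 183, Σh = 29, Σ1 = 5.
And Σh·P = 356, ΣP = 56.
So AᵀA·[p, q]ᵀ = AᵀP: [[183, 29]; [29, 5]]·[p, q]ᵀ = [356, 56]ᵀ.
det = 183·5 − 29² = 74.
p = (356·5 − 29·56)/74 = 78/37; q = (183·56 − 29·356)/74 = -38/37.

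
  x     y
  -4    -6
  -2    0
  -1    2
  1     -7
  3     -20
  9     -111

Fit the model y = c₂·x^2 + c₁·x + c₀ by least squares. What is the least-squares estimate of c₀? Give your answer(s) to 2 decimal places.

From the data, Σx^2·x^2 = 6916, Σx^2·x = 684, Σx^2 = 112, Σx·x = 112, Σx = 6, Σ1 = 6.
Moment sums: Σx^2·y = -9272, Σx·y = -1044, Σy = -142.
Row-reducing yields c₂ = -69719/69113, c₁ = -19263/6283, c₀ = -122360/69113.

c₀ = -1.77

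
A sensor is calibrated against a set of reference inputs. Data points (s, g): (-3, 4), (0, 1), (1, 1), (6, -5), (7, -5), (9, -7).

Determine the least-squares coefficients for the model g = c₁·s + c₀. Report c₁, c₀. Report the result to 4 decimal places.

With design matrix X, XᵀX = [[176, 20]; [20, 6]] and Xᵀg = [-139, -11]ᵀ.
Determinant 176·6 − 20² = 656.
c₁ = ((-139)·6 − 20·(-11))/656 = -307/328; c₀ = (176·(-11) − 20·(-139))/656 = 211/164.

c₁ = -0.9360, c₀ = 1.2866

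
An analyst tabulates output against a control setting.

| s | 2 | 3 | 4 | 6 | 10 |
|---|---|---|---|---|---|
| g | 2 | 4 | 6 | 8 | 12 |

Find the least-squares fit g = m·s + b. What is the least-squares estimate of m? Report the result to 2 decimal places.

Forming AᵀA = [[165, 25]; [25, 5]] and Aᵀg = [208, 32]ᵀ gives AᵀA·[m, b]ᵀ = Aᵀg.
Eliminating b: 5·(row 1) − 25·(row 2) gives 200·m = 5·208 − 25·32 = 240, so m = 6/5.
Then b = (32 − 25·(6/5))/5 = 2/5.

m = 1.20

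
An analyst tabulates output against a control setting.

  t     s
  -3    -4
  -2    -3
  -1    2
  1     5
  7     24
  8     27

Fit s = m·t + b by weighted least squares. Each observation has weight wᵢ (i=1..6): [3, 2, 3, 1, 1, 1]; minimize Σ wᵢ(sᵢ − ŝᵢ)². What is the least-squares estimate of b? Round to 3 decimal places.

Compute the Gram sums: Σwᵢ·t·t = 152, Σwᵢ·t = 0, Σwᵢ·1 = 11.
And Σwᵢ·t·s = 431, Σwᵢ·s = 44.
AᵀWA·[m, b]ᵀ = AᵀWs becomes [[152, 0]; [0, 11]]·[m, b]ᵀ = [431, 44]ᵀ.
Δ = 152·11 − 0² = 1672.
m = (431·11 − 0·44)/1672 = 431/152; b = (152·44 − 0·431)/1672 = 4.

b = 4.000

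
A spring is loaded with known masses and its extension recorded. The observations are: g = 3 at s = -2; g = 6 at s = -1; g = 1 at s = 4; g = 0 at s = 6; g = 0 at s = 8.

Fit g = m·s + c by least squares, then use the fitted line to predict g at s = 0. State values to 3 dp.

ĝ = 3.500

Compute the Gram sums: Σs·s = 121, Σs = 15, Σ1 = 5.
Moment sums: Σs·g = -8, Σg = 10.
Determinant 121·5 − 15² = 380.
m = ((-8)·5 − 15·10)/380 = -1/2; c = (121·10 − 15·(-8))/380 = 7/2.
At s = 0: ĝ = (-1/2)·(0) + (7/2)·(1) = 7/2.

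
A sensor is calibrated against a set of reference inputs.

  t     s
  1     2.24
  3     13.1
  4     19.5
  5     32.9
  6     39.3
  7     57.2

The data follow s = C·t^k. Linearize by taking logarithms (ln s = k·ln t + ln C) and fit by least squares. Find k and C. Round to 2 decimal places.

k = 1.64, C = 2.19

Let Y = ln s. Fitting Y = k·ln t + ln C by least squares:
XᵀX = [[12.7160, 7.8320]; [7.8320, 6]], rhs = [27.0189, 17.5608]ᵀ  (here Σln t = 7.8320, Σ(ln t)² = 12.7160, Σln s = 17.5608, Σln t·ln s = 27.0189).
Slope k = (n·Σln t·ln s − Σln t·Σln s)/(n·Σ(ln t)² − (Σln t)²) = (6·27.0189 − 7.8320·17.5608)/14.9557 = 1.64334; ln C = (Σln s − k·Σln t)/n = 0.78169, so C = exp(0.78169) = 2.18515.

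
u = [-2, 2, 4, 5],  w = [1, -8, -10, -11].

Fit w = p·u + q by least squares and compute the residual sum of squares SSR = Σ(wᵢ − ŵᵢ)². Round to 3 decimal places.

From the data, Σu·u = 49, Σu = 9, Σ1 = 4.
For Mᵀw: Σu·w = -113, Σw = -28.
MᵀM·[p, q]ᵀ = Mᵀw becomes [[49, 9]; [9, 4]]·[p, q]ᵀ = [-113, -28]ᵀ.
det = 49·4 − 9² = 115.
p = ((-113)·4 − 9·(-28))/115 = -40/23; q = (49·(-28) − 9·(-113))/115 = -71/23.
Residuals: 14/23, -33/23, 1/23, 18/23; SSR = 70/23.

SSR = 3.043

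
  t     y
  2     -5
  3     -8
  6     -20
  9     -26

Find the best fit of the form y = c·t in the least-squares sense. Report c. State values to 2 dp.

c = -2.98

With design matrix X, XᵀX = [[130]] and Xᵀy = [-388]ᵀ.
c = (-388)/130 = -2.98462.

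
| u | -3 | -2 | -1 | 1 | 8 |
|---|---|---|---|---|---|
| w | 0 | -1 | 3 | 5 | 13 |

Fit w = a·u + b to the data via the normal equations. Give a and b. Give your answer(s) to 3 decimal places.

Compute the Gram sums: Σu·u = 79, Σu = 3, Σ1 = 5.
Moment sums: Σu·w = 108, Σw = 20.
So XᵀX·[a, b]ᵀ = Xᵀw: [[79, 3]; [3, 5]]·[a, b]ᵀ = [108, 20]ᵀ.
Δ = 79·5 − 3² = 386.
a = (108·5 − 3·20)/386 = 240/193; b = (79·20 − 3·108)/386 = 628/193.

a = 1.244, b = 3.254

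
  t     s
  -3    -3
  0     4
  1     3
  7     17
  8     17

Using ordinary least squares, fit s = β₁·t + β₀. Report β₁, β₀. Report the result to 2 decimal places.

Setting ∂/∂β₁ … = 0 gives: 123·β₁ + 13·β₀ = 267;  13·β₁ + 5·β₀ = 38.
Determinant 123·5 − 13² = 446.
β₁ = (267·5 − 13·38)/446 = 841/446; β₀ = (123·38 − 13·267)/446 = 1203/446.

β₁ = 1.89, β₀ = 2.70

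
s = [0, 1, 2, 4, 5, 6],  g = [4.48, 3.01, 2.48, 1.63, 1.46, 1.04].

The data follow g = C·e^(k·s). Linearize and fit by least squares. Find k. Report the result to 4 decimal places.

k = -0.2231

With ln gᵢ as the transformed response and sᵢ as the regressor:
Over the data: Σs = 18.0000, Σ(s)² = 82.0000, Σln g = 4.4161, Σs·ln g = 7.0003.
Normal system: [[82.0000, 18.0000]; [18.0000, 6]]·[k, ln C]ᵀ = [7.0003, 4.4161]ᵀ.
Slope k = (n·Σs·ln g − Σs·Σln g)/(n·Σ(s)² − (Σs)²) = (6·7.0003 − 18.0000·4.4161)/168.0000 = -0.22314; ln C = (Σln g − k·Σs)/n = 1.40543.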